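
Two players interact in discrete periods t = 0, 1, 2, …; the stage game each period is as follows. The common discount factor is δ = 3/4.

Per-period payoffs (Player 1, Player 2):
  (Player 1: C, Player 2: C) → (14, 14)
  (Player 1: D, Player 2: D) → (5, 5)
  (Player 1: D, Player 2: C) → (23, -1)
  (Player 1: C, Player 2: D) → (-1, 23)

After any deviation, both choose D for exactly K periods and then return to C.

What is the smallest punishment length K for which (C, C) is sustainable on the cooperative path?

Need Σ_{k=1}^{K} δ^k ≥ (23−14)/(14−5) = 1.0000 at δ = 3/4.
At K = 1 the sum is 0.7500 < 1.0000; at K = 2 it is 1.3125 ≥ 1.0000.
So the minimum punishment length is K = 2.

2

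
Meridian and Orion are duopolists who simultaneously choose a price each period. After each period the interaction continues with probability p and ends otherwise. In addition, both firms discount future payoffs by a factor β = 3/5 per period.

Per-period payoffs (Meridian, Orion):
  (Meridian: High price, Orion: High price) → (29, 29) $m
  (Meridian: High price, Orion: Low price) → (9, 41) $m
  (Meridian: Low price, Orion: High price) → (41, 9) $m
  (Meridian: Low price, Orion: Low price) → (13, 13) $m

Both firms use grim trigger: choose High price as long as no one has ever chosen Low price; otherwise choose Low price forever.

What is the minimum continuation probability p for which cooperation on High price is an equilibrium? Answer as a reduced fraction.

Expected continuation weight on next period's payoff is β·p = 3/5·p, which plays the role of the discount factor.
Cooperation requires 3/5·p ≥ (41−29)/(41−13) = 3/7, hence p ≥ 5/7.

5/7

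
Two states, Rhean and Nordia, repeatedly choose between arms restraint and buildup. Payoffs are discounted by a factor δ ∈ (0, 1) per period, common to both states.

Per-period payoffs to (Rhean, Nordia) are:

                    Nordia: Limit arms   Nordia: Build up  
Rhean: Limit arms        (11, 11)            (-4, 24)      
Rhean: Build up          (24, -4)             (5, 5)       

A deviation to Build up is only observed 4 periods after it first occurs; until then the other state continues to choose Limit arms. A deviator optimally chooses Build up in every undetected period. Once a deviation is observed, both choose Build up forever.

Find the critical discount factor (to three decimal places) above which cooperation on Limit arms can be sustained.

0.909

Deviating for the 4 undetected periods gains 24−11 = 13 per period over cooperation, then loses 11−5 = 6 per period forever once punishment starts.
Gain: 13(1 + δ + … + δ^3); loss: 6·δ^4/(1−δ).
No profitable deviation ⇔ 13(1−δ^4) ≤ 6·δ^4, i.e. δ^4 ≥ 13/(13+6) = 13/19.
Hence δ ≥ (13/19)^(1/4) ≈ 0.909.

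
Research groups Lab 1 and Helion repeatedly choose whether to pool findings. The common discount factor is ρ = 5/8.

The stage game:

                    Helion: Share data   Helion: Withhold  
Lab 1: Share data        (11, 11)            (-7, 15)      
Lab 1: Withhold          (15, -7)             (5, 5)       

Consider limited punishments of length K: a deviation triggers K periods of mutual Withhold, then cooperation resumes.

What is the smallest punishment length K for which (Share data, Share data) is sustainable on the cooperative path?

Need Σ_{k=1}^{K} ρ^k ≥ (15−11)/(11−5) = 0.6667 at ρ = 5/8.
At K = 1 the sum is 0.6250 < 0.6667; at K = 2 it is 1.0156 ≥ 0.6667.
So the minimum punishment length is K = 2.

2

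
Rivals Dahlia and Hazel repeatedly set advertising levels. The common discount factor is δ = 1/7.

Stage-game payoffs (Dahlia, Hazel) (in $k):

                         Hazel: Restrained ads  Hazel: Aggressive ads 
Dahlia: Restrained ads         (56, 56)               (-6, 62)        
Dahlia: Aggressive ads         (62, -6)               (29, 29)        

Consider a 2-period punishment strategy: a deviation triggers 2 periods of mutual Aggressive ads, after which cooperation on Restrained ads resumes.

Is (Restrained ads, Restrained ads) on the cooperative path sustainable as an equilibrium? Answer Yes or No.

IC: δ+…+δ^2 ≥ (62−56)/(56−29) = 2/9.
At δ = 1/7: partial sum = 0.1633 < 0.2222. Cooperation not sustainable.

No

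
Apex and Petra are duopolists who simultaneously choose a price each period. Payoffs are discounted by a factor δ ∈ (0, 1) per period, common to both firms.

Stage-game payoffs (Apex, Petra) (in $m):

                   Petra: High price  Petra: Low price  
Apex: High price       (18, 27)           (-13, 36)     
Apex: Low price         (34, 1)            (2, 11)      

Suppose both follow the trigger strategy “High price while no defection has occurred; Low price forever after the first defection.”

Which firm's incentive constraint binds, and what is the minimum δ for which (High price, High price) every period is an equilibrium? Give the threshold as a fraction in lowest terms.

Apex; δ ≥ 1/2

Apex's threshold: (34−18)/(34−2) = 1/2.
Petra's threshold: (36−27)/(36−11) = 9/25.
1/2 > 9/25, so Apex binds and δ* = 1/2.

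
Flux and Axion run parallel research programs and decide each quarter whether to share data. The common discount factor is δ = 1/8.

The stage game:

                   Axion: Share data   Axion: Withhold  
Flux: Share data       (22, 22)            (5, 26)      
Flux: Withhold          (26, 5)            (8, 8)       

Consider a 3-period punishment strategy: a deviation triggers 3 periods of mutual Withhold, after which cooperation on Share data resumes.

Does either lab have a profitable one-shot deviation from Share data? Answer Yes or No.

IC: δ+…+δ^3 ≥ (26−22)/(22−8) = 2/7.
At δ = 1/8: partial sum = 0.1426 < 0.2857. Cooperation not sustainable.

Yes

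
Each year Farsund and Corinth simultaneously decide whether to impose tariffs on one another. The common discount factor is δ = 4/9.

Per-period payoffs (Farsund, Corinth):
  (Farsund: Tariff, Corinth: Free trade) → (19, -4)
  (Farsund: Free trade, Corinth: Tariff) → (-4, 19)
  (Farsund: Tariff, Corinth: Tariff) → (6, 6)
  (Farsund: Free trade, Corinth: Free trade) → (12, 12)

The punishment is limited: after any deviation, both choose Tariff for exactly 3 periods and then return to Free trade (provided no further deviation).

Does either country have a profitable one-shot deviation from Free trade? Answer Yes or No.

A one-shot deviation gives 19 now, then 6 for 3 periods, then back to 12.
Gain from deviating: (19−12) today; loss: (12−6) in each of the next 3 periods.
No-deviation condition: (12−6)(δ+…+δ^3) ≥ 19−12, i.e. δ+…+δ^3 ≥ 7/6.
At δ = 4/9: δ+…+δ^3 = 0.7298 < 1.1667.
So cooperation is not sustainable.

Yes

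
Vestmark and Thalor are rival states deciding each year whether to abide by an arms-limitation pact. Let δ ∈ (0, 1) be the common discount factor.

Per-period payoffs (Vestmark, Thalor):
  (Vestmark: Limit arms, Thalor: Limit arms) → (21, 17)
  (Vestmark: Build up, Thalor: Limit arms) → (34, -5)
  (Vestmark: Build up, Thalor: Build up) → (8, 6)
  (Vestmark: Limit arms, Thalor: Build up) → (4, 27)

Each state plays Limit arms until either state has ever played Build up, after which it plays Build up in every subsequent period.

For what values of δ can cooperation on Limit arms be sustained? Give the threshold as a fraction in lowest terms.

Vestmark's threshold: (34−21)/(34−8) = 1/2.
Thalor's threshold: (27−17)/(27−6) = 10/21.
1/2 > 10/21, so Vestmark binds and δ* = 1/2.

1/2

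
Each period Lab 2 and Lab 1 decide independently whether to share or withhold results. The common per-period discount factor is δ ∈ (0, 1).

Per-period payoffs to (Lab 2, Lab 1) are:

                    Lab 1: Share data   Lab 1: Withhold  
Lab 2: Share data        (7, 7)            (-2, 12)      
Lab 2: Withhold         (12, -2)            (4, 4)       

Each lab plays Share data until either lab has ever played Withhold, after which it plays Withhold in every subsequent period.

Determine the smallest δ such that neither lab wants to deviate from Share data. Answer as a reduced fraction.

5/8

7/(1−δ) ≥ 12 + 4δ/(1−δ)
7 ≥ 12 − 8δ
δ ≥ 5/8.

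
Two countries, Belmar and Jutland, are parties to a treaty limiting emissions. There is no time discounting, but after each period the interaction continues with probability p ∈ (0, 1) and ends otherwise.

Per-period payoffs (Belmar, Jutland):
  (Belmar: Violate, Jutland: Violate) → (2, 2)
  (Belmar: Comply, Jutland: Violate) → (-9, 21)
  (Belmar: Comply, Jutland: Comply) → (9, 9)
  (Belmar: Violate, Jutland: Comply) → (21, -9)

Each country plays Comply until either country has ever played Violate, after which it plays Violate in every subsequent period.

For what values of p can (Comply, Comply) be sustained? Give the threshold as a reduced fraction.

12/19

With no time discounting, the continuation probability p plays the role of the discount factor.
Grim-trigger IC: 9/(1−p) ≥ 21 + 2p/(1−p) ⇒ p ≥ (21−9)/(21−2) = 12/19.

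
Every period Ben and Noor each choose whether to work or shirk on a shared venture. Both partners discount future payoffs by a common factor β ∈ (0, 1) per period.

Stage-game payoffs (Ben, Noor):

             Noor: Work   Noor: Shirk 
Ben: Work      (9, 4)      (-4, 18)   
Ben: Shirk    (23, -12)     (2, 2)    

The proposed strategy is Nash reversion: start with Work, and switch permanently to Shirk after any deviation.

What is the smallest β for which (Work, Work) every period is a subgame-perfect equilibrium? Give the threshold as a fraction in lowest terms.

7/8

For Ben: deviation gain 23−9 = 14, per-period punishment loss 9−2 = 7. IC gives β ≥ 14/21 = 2/3.
For Noor: gain 14, loss 2 per period, so β ≥ 14/16 = 7/8.
The tighter constraint is Noor's, so cooperation needs β ≥ 7/8.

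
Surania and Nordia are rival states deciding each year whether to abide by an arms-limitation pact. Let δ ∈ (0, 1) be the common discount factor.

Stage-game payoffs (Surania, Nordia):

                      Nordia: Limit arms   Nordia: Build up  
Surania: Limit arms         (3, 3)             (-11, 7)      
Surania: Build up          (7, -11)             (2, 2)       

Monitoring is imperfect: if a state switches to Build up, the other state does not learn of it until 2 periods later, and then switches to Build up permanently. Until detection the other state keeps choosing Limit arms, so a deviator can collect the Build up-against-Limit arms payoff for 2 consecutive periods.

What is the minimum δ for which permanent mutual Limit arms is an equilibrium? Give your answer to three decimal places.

A deviator earns 7 for 2 periods, then 2 forever; cooperating earns 3 forever. Multiplying the IC by (1−δ):
3 ≥ 7(1−δ^2) + 2δ^2, so 5·δ^2 ≥ 4 and δ^2 ≥ 4/5.
δ ≥ (4/5)^(1/2) ≈ 0.894.

0.894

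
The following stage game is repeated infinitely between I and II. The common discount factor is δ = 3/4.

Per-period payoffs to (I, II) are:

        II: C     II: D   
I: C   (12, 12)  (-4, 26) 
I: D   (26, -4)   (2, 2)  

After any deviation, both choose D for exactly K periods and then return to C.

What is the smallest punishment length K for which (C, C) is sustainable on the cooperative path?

Need Σ_{k=1}^{K} δ^k ≥ (26−12)/(12−2) = 1.4000 at δ = 3/4.
At K = 2 the sum is 1.3125 < 1.4000; at K = 3 it is 1.7344 ≥ 1.4000.
So the minimum punishment length is K = 3.

3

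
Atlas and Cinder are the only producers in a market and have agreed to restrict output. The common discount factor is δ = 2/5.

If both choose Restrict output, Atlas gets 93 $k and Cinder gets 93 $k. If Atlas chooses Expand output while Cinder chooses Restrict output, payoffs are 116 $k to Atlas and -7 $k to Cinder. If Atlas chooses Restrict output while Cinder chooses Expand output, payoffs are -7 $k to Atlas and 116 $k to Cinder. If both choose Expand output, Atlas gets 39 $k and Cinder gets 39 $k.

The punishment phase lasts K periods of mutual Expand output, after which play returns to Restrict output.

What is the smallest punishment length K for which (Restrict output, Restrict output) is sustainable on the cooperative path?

No profitable deviation requires (93−39)(δ+…+δ^K) ≥ 116−93, i.e. δ+…+δ^K ≥ 23/54 ≈ 0.4259.
With δ = 2/5, the partial sums are K=1: 0.4000, K=2: 0.5600.
K = 2 is the first length at which the sum reaches 0.4259.

2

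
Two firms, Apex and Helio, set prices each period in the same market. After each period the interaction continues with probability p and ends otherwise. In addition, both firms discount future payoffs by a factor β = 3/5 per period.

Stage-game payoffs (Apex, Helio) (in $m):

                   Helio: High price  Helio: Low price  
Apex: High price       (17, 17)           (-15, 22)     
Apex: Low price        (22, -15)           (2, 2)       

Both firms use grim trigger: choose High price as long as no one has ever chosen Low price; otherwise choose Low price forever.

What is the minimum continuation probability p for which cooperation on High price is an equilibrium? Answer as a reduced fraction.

5/12

With continuation probability p and discount β, the effective per-period discount factor is βp.
Grim-trigger IC: βp ≥ (22−17)/(22−2) = 1/4.
So p ≥ (1/4)/(3/5) = 5/12.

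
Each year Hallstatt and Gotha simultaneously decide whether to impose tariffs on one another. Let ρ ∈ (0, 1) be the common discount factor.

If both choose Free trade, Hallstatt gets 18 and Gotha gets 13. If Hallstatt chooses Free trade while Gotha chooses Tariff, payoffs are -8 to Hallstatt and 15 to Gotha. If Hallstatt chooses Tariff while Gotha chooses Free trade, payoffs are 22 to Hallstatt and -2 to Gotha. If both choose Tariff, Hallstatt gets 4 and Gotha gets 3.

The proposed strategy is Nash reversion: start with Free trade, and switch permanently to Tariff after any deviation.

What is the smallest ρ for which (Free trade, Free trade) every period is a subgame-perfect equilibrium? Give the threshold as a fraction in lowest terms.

2/9

Hallstatt: cooperation gives 18 each period; deviation gives 22 once then 4 forever.
  18/(1−ρ) ≥ 22 + 4ρ/(1−ρ) ⇒ ρ ≥ 4/18 = 2/9.
Gotha: cooperation gives 13 each period; deviation gives 15 once then 3 forever.
  ρ ≥ 2/12 = 1/6.
Both must hold, so the binding constraint is Hallstatt's: ρ ≥ 2/9.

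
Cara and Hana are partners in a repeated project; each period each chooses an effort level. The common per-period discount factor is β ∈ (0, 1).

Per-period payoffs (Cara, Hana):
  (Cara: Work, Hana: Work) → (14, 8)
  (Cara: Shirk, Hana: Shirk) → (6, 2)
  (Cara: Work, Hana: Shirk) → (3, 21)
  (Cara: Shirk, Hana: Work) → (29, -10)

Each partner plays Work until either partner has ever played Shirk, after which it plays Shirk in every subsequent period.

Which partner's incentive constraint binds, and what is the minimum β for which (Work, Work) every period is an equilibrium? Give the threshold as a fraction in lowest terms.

For Cara: deviation gain 29−14 = 15, per-period punishment loss 14−6 = 8. IC gives β ≥ 15/23.
For Hana: gain 13, loss 6 per period, so β ≥ 13/19.
The tighter constraint is Hana's, so cooperation needs β ≥ 13/19.

Hana; β ≥ 13/19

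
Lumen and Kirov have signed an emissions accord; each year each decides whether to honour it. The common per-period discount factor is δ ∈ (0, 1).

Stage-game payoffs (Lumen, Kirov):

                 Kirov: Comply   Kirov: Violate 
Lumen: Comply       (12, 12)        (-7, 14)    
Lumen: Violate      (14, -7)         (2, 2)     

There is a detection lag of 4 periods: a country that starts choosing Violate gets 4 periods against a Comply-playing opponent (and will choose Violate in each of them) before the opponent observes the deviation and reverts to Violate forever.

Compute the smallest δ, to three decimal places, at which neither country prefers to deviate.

Deviating for the 4 undetected periods gains 14−12 = 2 per period over cooperation, then loses 12−2 = 10 per period forever once punishment starts.
Gain: 2(1 + δ + … + δ^3); loss: 10·δ^4/(1−δ).
No profitable deviation ⇔ 2(1−δ^4) ≤ 10·δ^4, i.e. δ^4 ≥ 2/(2+10) = 1/6.
Hence δ ≥ (1/6)^(1/4) ≈ 0.639.

0.639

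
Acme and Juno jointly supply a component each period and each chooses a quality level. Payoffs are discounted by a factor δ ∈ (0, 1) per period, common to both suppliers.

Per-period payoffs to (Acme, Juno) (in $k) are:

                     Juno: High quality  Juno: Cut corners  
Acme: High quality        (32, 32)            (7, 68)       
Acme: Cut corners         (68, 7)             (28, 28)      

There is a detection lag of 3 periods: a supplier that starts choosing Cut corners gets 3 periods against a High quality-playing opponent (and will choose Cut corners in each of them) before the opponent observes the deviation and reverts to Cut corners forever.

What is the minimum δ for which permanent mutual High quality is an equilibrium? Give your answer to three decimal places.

0.965

Deviating for the 3 undetected periods gains 68−32 = 36 per period over cooperation, then loses 32−28 = 4 per period forever once punishment starts.
Gain: 36(1 + δ + … + δ^2); loss: 4·δ^3/(1−δ).
No profitable deviation ⇔ 36(1−δ^3) ≤ 4·δ^3, i.e. δ^3 ≥ 36/(36+4) = 9/10.
Hence δ ≥ (9/10)^(1/3) ≈ 0.965.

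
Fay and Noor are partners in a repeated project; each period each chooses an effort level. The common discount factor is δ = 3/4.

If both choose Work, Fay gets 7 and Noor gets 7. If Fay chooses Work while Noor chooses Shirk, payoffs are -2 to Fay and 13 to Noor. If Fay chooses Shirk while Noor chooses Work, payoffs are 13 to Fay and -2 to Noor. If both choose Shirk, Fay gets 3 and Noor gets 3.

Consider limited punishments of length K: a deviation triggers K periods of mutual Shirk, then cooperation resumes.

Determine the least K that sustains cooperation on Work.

3

Need Σ_{k=1}^{K} δ^k ≥ (13−7)/(7−3) = 1.5000 at δ = 3/4.
At K = 2 the sum is 1.3125 < 1.5000; at K = 3 it is 1.7344 ≥ 1.5000.
So the minimum punishment length is K = 3.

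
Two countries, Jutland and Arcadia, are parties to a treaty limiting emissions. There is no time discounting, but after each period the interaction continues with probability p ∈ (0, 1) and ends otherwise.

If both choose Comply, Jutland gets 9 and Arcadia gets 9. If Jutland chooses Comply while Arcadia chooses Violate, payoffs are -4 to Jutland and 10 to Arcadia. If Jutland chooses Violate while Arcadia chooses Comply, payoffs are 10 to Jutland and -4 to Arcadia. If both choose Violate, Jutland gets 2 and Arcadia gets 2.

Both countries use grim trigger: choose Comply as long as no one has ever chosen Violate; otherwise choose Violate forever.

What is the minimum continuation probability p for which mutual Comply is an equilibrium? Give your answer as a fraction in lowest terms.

Expected cooperation value is 9 + p·9 + p²·9 + … = 9/(1−p); deviation gives 10 + p·2/(1−p).
9 ≥ 10(1−p) + 2p ⇒ 8p ≥ 1 ⇒ p ≥ 1/8.

1/8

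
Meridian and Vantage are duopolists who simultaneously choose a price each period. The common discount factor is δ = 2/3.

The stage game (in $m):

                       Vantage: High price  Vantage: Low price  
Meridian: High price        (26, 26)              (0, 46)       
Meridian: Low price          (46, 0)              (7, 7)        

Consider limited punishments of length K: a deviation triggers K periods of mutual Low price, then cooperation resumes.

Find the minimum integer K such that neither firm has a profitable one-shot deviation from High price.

IC: δ(1−δ^K)/(1−δ) ≥ (46−26)/(26−7) = 20/19.
With δ = 2/3: need 1 − δ^K ≥ 20/19·(1−2/3)/(2/3), i.e. δ^K ≤ 0.4737.
Since (2/3)^1 = 0.6667 and (2/3)^2 = 0.4444, the smallest such K is 2.

2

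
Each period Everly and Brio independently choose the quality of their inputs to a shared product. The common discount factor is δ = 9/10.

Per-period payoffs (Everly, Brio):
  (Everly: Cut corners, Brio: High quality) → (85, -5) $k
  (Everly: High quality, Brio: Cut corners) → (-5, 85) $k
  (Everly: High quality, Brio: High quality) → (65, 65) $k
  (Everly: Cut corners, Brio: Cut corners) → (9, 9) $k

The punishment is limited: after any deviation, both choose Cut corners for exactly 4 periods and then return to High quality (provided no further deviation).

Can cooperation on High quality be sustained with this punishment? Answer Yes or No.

IC: δ+…+δ^4 ≥ (85−65)/(65−9) = 5/14.
At δ = 9/10: partial sum = 3.0951 ≥ 0.3571. Cooperation sustainable.

Yes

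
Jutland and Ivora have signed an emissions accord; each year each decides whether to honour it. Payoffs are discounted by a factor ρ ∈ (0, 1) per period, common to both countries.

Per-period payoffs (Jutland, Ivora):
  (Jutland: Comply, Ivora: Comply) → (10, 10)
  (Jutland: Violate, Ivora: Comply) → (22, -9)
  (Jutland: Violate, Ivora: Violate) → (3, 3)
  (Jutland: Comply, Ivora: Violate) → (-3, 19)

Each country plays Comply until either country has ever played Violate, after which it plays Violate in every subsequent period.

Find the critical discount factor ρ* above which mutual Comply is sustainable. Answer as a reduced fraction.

For Jutland: deviation gain 22−10 = 12, per-period punishment loss 10−3 = 7. IC gives ρ ≥ 12/19.
For Ivora: gain 9, loss 7 per period, so ρ ≥ 9/16.
The tighter constraint is Jutland's, so cooperation needs ρ ≥ 12/19.

12/19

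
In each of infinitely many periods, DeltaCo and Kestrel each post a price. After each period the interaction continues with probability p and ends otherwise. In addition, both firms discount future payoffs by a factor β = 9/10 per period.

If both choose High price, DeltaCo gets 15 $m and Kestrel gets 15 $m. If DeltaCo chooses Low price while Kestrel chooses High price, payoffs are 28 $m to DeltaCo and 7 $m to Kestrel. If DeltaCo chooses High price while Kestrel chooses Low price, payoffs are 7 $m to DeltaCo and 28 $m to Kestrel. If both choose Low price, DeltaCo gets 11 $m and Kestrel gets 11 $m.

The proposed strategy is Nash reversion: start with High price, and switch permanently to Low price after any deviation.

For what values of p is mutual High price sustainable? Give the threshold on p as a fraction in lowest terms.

Expected continuation weight on next period's payoff is β·p = 9/10·p, which plays the role of the discount factor.
Cooperation requires 9/10·p ≥ (28−15)/(28−11) = 13/17, hence p ≥ 130/153.

130/153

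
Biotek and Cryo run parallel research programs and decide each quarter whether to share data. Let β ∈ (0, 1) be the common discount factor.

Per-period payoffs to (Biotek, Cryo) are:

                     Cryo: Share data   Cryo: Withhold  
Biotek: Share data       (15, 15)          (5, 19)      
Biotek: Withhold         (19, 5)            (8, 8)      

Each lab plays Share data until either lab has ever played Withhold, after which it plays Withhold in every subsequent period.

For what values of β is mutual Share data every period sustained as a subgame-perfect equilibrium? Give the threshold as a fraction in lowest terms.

4/11

Under grim trigger the critical discount factor is (T−C)/(T−P) with T = 19, C = 15, P = 8.
β* = (19−15)/(19−8) = 4/11.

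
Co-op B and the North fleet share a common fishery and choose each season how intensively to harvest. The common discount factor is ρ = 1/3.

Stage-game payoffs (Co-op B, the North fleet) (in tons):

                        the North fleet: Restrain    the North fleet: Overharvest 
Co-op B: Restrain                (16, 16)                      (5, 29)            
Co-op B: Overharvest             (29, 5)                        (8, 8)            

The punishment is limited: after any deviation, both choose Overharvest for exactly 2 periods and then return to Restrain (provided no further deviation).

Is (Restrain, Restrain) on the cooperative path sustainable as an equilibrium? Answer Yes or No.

IC: ρ+…+ρ^2 ≥ (29−16)/(16−8) = 13/8.
At ρ = 1/3: partial sum = 0.4444 < 1.6250. Cooperation not sustainable.

No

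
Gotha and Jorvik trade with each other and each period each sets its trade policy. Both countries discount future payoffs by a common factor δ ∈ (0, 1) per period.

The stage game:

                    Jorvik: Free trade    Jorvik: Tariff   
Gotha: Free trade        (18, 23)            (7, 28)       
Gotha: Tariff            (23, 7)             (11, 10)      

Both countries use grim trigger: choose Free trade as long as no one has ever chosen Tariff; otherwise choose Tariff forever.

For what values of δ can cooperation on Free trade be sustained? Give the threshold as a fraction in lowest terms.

5/12

Gotha's threshold: (23−18)/(23−11) = 5/12.
Jorvik's threshold: (28−23)/(28−10) = 5/18.
5/12 > 5/18, so Gotha binds and δ* = 5/12.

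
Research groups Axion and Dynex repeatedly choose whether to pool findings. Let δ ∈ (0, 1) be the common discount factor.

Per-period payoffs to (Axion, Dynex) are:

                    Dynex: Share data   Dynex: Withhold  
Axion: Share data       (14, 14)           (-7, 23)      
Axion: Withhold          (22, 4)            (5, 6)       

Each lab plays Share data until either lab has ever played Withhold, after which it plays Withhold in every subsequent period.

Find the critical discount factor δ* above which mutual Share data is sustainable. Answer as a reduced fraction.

Axion: cooperation gives 14 each period; deviation gives 22 once then 5 forever.
  14/(1−δ) ≥ 22 + 5δ/(1−δ) ⇒ δ ≥ 8/17.
Dynex: cooperation gives 14 each period; deviation gives 23 once then 6 forever.
  δ ≥ 9/17.
Both must hold, so the binding constraint is Dynex's: δ ≥ 9/17.

9/17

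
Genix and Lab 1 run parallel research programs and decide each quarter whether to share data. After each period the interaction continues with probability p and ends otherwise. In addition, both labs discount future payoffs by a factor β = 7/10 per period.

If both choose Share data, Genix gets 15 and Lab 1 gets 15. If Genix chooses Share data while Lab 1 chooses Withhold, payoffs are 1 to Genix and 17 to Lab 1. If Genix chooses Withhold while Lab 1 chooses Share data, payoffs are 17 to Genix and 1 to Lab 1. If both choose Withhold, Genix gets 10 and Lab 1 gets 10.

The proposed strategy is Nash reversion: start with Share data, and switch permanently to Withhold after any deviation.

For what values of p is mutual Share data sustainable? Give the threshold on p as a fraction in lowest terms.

With continuation probability p and discount β, the effective per-period discount factor is βp.
Grim-trigger IC: βp ≥ (17−15)/(17−10) = 2/7.
So p ≥ (2/7)/(7/10) = 20/49.

20/49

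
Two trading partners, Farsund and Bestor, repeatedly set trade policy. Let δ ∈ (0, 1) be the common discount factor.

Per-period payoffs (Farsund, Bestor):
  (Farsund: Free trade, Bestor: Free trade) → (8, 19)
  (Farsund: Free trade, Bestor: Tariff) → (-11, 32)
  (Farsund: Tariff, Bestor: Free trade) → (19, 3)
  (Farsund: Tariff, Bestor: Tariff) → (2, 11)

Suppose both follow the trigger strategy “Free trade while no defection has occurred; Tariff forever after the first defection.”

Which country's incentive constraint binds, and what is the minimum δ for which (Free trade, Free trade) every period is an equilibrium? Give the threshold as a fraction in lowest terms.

For Farsund: deviation gain 19−8 = 11, per-period punishment loss 8−2 = 6. IC gives δ ≥ 11/17.
For Bestor: gain 13, loss 8 per period, so δ ≥ 13/21.
The tighter constraint is Farsund's, so cooperation needs δ ≥ 11/17.

Farsund; δ ≥ 11/17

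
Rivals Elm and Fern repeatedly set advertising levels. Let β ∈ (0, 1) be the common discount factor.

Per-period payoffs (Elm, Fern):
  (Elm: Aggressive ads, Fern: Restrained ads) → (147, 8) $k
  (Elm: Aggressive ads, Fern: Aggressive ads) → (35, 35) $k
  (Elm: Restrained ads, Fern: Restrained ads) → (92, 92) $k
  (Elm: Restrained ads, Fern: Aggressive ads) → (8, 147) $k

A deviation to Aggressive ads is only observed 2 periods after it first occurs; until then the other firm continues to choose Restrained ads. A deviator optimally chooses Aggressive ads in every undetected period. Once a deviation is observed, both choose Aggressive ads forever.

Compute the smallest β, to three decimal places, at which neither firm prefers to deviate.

A deviator earns 147 for 2 periods, then 35 forever; cooperating earns 92 forever. Multiplying the IC by (1−β):
92 ≥ 147(1−β^2) + 35β^2, so 112·β^2 ≥ 55 and β^2 ≥ 55/112.
β ≥ (55/112)^(1/2) ≈ 0.701.

0.701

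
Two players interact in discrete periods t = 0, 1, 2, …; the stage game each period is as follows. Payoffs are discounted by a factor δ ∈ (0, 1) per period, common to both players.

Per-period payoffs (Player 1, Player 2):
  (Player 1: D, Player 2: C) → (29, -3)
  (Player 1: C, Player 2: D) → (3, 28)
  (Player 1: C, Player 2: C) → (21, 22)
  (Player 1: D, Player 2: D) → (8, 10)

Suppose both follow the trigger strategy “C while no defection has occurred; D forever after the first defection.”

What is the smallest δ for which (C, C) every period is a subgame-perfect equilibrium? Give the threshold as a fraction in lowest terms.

8/21

For Player 1: deviation gain 29−21 = 8, per-period punishment loss 21−8 = 13. IC gives δ ≥ 8/21.
For Player 2: gain 6, loss 12 per period, so δ ≥ 6/18 = 1/3.
The tighter constraint is Player 1's, so cooperation needs δ ≥ 8/21.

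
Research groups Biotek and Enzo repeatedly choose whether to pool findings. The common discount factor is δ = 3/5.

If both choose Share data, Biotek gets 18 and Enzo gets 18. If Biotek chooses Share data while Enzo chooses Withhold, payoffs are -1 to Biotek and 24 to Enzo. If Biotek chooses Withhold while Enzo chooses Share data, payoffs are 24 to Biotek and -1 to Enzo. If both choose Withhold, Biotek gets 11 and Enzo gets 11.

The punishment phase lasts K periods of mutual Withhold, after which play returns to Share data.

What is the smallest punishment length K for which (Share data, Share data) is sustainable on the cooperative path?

Need Σ_{k=1}^{K} δ^k ≥ (24−18)/(18−11) = 0.8571 at δ = 3/5.
At K = 1 the sum is 0.6000 < 0.8571; at K = 2 it is 0.9600 ≥ 0.8571.
So the minimum punishment length is K = 2.

2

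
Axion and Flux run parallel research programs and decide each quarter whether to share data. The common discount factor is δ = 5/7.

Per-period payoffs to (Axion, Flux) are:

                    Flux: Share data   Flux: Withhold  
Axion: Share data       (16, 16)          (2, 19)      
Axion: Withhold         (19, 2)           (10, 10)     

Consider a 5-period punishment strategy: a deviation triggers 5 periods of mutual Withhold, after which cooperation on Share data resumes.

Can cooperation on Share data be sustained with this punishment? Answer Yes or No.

A one-shot deviation gives 19 now, then 10 for 5 periods, then back to 16.
Gain from deviating: (19−16) today; loss: (16−10) in each of the next 5 periods.
No-deviation condition: (16−10)(δ+…+δ^5) ≥ 19−16, i.e. δ+…+δ^5 ≥ 1/2.
At δ = 5/7: δ+…+δ^5 = 2.0352 ≥ 0.5000.
So cooperation is sustainable.

Yes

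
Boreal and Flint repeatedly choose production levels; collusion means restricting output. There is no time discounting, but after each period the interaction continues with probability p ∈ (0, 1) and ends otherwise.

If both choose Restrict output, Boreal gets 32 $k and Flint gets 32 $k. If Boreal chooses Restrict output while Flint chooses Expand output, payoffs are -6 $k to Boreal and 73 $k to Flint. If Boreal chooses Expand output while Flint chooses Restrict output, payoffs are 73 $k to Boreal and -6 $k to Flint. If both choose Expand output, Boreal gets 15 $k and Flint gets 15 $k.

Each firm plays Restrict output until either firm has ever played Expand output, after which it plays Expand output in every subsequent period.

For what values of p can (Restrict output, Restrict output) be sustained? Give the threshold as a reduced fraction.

41/58

Expected cooperation value is 32 + p·32 + p²·32 + … = 32/(1−p); deviation gives 73 + p·15/(1−p).
32 ≥ 73(1−p) + 15p ⇒ 58p ≥ 41 ⇒ p ≥ 41/58.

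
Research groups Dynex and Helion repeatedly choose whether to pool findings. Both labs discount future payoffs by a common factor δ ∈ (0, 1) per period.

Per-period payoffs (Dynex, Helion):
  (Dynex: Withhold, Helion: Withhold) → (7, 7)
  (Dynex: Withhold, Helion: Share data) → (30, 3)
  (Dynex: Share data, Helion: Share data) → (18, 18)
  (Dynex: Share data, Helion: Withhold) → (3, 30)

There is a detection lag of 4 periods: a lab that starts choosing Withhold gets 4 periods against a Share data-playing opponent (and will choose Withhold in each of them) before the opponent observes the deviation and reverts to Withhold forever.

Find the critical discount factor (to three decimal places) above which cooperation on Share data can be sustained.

The best deviation is to choose Withhold for all 4 undetected periods, earning 30 each, then 7 forever once detected.
Deviation value: 30(1−δ^4)/(1−δ) + 7δ^4/(1−δ); cooperation value: 18/(1−δ).
IC: 18 ≥ 30(1−δ^4) + 7δ^4 = 30 − 23δ^4.
So δ^4 ≥ 12/23, giving δ ≥ (12/23)^(1/4) ≈ 0.850.

0.850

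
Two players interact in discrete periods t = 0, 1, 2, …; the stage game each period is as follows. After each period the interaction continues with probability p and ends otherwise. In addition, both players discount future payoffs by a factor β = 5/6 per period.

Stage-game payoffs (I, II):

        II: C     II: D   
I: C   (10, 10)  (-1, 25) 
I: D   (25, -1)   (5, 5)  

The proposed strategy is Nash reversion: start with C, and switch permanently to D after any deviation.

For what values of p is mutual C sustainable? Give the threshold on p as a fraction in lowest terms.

9/10

Expected continuation weight on next period's payoff is β·p = 5/6·p, which plays the role of the discount factor.
Cooperation requires 5/6·p ≥ (25−10)/(25−5) = 3/4, hence p ≥ 9/10.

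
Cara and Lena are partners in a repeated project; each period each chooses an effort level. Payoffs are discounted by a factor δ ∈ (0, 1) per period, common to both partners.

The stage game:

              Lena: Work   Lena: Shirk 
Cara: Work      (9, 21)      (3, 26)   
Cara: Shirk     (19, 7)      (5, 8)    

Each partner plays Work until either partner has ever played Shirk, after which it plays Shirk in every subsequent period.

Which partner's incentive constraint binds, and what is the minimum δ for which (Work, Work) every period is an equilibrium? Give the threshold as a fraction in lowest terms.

Cara; δ ≥ 5/7

Cara's threshold: (19−9)/(19−5) = 5/7.
Lena's threshold: (26−21)/(26−8) = 5/18.
5/7 > 5/18, so Cara binds and δ* = 5/7.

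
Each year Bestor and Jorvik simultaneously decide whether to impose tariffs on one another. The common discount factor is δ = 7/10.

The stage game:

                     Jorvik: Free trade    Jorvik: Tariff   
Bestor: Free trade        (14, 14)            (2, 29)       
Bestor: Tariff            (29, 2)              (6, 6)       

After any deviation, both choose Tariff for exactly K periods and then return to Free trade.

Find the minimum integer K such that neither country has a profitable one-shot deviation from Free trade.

No profitable deviation requires (14−6)(δ+…+δ^K) ≥ 29−14, i.e. δ+…+δ^K ≥ 15/8 ≈ 1.8750.
With δ = 7/10, the partial sums are K=1: 0.7000, K=2: 1.1900, K=3: 1.5330, K=4: 1.7731, K=5: 1.9412.
K = 5 is the first length at which the sum reaches 1.8750.

5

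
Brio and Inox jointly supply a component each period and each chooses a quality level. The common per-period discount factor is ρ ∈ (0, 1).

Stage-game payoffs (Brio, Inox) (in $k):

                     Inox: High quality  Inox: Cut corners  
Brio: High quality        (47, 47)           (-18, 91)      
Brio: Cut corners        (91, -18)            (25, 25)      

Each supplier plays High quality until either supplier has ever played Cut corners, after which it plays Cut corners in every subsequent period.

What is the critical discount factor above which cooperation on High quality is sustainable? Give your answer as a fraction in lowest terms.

Cooperation forever yields 47 each period: 47/(1−ρ).
Deviating yields 91 once, then 25 forever: 91 + 25ρ/(1−ρ).
No profitable deviation requires 47/(1−ρ) ≥ 91 + 25ρ/(1−ρ).
Multiplying by (1−ρ): 47 ≥ 91(1−ρ) + 25ρ = 91 − 66ρ.
So 66ρ ≥ 44, i.e. ρ ≥ 44/66 = 2/3.

2/3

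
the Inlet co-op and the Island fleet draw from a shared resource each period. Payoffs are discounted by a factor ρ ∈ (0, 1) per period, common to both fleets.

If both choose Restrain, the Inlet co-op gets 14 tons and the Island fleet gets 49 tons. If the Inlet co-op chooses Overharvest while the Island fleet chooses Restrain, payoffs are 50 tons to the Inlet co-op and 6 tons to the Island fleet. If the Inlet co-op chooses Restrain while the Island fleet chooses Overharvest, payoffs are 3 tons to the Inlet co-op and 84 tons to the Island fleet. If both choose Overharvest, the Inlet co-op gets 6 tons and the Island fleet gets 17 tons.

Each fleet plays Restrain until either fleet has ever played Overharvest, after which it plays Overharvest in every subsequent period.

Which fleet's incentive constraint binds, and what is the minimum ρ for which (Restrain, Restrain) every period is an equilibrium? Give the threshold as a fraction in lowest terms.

the Inlet co-op; ρ ≥ 9/11

the Inlet co-op: cooperation gives 14 each period; deviation gives 50 once then 6 forever.
  14/(1−ρ) ≥ 50 + 6ρ/(1−ρ) ⇒ ρ ≥ 36/44 = 9/11.
the Island fleet: cooperation gives 49 each period; deviation gives 84 once then 17 forever.
  ρ ≥ 35/67.
Both must hold, so the binding constraint is the Inlet co-op's: ρ ≥ 9/11.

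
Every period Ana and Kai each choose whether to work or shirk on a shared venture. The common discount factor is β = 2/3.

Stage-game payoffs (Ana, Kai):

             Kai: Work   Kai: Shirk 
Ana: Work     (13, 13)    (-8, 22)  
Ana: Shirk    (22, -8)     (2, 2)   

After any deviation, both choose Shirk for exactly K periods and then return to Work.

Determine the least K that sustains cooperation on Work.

IC: β(1−β^K)/(1−β) ≥ (22−13)/(13−2) = 9/11.
With β = 2/3: need 1 − β^K ≥ 9/11·(1−2/3)/(2/3), i.e. β^K ≤ 0.5909.
Since (2/3)^1 = 0.6667 and (2/3)^2 = 0.4444, the smallest such K is 2.

2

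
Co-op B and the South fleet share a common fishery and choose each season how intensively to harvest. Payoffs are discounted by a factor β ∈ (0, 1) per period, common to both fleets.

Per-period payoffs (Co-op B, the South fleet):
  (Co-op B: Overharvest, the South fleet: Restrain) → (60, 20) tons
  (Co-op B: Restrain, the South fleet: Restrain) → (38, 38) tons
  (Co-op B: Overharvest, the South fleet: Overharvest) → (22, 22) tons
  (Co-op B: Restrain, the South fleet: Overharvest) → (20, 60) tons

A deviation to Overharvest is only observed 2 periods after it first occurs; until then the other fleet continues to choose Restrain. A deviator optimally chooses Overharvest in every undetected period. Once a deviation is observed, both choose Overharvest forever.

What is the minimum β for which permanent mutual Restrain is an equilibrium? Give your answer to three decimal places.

The best deviation is to choose Overharvest for all 2 undetected periods, earning 60 each, then 22 forever once detected.
Deviation value: 60(1−β^2)/(1−β) + 22β^2/(1−β); cooperation value: 38/(1−β).
IC: 38 ≥ 60(1−β^2) + 22β^2 = 60 − 38β^2.
So β^2 ≥ 22/38 = 11/19, giving β ≥ (11/19)^(1/2) ≈ 0.761.

0.761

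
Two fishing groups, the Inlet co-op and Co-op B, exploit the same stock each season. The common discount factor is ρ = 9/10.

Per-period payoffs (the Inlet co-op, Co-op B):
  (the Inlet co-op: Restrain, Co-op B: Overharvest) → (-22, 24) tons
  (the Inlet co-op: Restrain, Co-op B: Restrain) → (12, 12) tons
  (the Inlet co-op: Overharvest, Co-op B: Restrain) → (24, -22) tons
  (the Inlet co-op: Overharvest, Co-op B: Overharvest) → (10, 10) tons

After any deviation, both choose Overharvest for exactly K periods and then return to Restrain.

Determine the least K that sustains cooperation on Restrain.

No profitable deviation requires (12−10)(ρ+…+ρ^K) ≥ 24−12, i.e. ρ+…+ρ^K ≥ 6 ≈ 6.0000.
With ρ = 9/10, the partial sums are K=1: 0.9000, K=2: 1.7100, …, K=9: 5.5132, K=10: 5.8619, K=11: 6.1757.
K = 11 is the first length at which the sum reaches 6.0000.

11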